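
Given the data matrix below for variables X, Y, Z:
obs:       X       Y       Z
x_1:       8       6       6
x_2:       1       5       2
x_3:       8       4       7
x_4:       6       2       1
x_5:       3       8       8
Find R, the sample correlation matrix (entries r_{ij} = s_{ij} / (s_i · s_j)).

Step 1 — column means:
  mean(X) = (8 + 1 + 8 + 6 + 3) / 5 = 26/5 = 5.2
  mean(Y) = (6 + 5 + 4 + 2 + 8) / 5 = 25/5 = 5
  mean(Z) = (6 + 2 + 7 + 1 + 8) / 5 = 24/5 = 4.8

Step 2 — sample variances and covariances s[i,j] = (1/(n-1)) · Σ_k (x_{k,i} - mean_i) · (x_{k,j} - mean_j), with n-1 = 4:
  s[X,X] = ((2.8)·(2.8) + (-4.2)·(-4.2) + (2.8)·(2.8) + (0.8)·(0.8) + (-2.2)·(-2.2)) / 4 = 38.8/4 = 9.7
  s[X,Y] = ((2.8)·(1) + (-4.2)·(0) + (2.8)·(-1) + (0.8)·(-3) + (-2.2)·(3)) / 4 = -9/4 = -2.25
  s[X,Z] = ((2.8)·(1.2) + (-4.2)·(-2.8) + (2.8)·(2.2) + (0.8)·(-3.8) + (-2.2)·(3.2)) / 4 = 11.2/4 = 2.8
  s[Y,Y] = ((1)·(1) + (0)·(0) + (-1)·(-1) + (-3)·(-3) + (3)·(3)) / 4 = 20/4 = 5
  s[Y,Z] = ((1)·(1.2) + (0)·(-2.8) + (-1)·(2.2) + (-3)·(-3.8) + (3)·(3.2)) / 4 = 20/4 = 5
  s[Z,Z] = ((1.2)·(1.2) + (-2.8)·(-2.8) + (2.2)·(2.2) + (-3.8)·(-3.8) + (3.2)·(3.2)) / 4 = 38.8/4 = 9.7
  Sample standard deviations s_i = √(s[i,i]):
  s(X) = √(9.7) = 3.1145
  s(Y) = √(5) = 2.2361
  s(Z) = √(9.7) = 3.1145

Step 3 — r_{ij} = s_{ij} / (s_i · s_j):
  r[X,X] = 1 (diagonal).
  r[X,Y] = -2.25 / (3.1145 · 2.2361) = -2.25 / 6.9642 = -0.3231
  r[X,Z] = 2.8 / (3.1145 · 3.1145) = 2.8 / 9.7 = 0.2887
  r[Y,Y] = 1 (diagonal).
  r[Y,Z] = 5 / (2.2361 · 3.1145) = 5 / 6.9642 = 0.718
  r[Z,Z] = 1 (diagonal).

R is symmetric with unit diagonal. Assembling:

R = [[1, -0.3231, 0.2887],
 [-0.3231, 1, 0.718],
 [0.2887, 0.718, 1]]


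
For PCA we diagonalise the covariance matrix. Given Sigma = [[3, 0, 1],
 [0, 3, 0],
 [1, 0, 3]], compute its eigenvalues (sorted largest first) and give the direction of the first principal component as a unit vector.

Step 1 — characteristic polynomial p(λ) = det(λI - Sigma) = λ³ - tr·λ² + c_1·λ - det, where tr = trace, c_1 = sum of the principal 2×2 minors, det = det(Sigma):
  tr = 3 + 3 + 3 = 9,
  c_1 = (3·3 - (0)²) + (3·3 - (1)²) + (3·3 - (0)²) = 9 + 8 + 9 = 26,
  det = 3·(3·3 - (0)²) - (0)·((0)·3 - (0)·(1)) + (1)·((0)·(0) - 3·(1)) = 3·(9) - (0)·(0) + (1)·(-3) = 24.
  So p(λ) = λ³ - 9λ² + 26λ - 24.
Step 2 — look for an integer root (rational root theorem: any rational root is an integer divisor of 24). Testing λ = 2:
  p(2) = 8 - 36 + 52 - 24 = 0  ✓
  Dividing out (λ - 2): p(λ) = (λ - 2)(λ² - 7λ + 12).
Step 3 — remaining eigenvalues from the quadratic λ² - 7λ + 12 = 0:
  Δ = 7² - 4·12 = 49 - 48 = 1,  λ = (7 ± √1)/2 = (7 ± 1)/2 = 4 or 3.
  Sorted: λ_1 = 4,  λ_2 = 3,  λ_3 = 2  (check: sum = 9 = tr ✓).

Step 4 — unit eigenvector for λ_1 = 4: v spans the null space of (Sigma - λ_1 I), whose rows are
  r_1 = (-1, 0, 1),  r_2 = (0, -1, 0),  r_3 = (1, 0, -1).
  v is orthogonal to every row, so take v ∝ r_1 × r_2 = ((0)·(0) - (1)·(-1), (1)·(0) - (-1)·(0), (-1)·(-1) - (0)·(0)) = (1, 0, 1).
  Let u = (1, 0, 1).
  ||u|| = √((1)² + (0)² + (1)²) = √(2) ≈ 1.4142,  v_1 = u/||u|| ≈ (0.7071, 0, 0.7071) (||v_1|| = 1).

λ_1 = 4,  λ_2 = 3,  λ_3 = 2;  v_1 ≈ (0.7071, 0, 0.7071)


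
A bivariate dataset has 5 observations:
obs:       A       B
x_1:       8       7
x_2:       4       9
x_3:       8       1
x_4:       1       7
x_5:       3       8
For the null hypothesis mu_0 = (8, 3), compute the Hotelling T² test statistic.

Step 1 — sample mean vector:
  mean(A) = (8 + 4 + 8 + 1 + 3) / 5 = 24/5 = 4.8
  mean(B) = (7 + 9 + 1 + 7 + 8) / 5 = 32/5 = 6.4
  x̄ = (4.8, 6.4),  deviation x̄ - mu_0 = (4.8, 6.4) - (8, 3) = (-3.2, 3.4).

Step 2 — sample covariance matrix, S[i,j] = (1/(n-1)) · Σ_k (x_{k,i} - mean_i) · (x_{k,j} - mean_j), divisor n-1 = 4:
  S[A,A] = ((3.2)·(3.2) + (-0.8)·(-0.8) + (3.2)·(3.2) + (-3.8)·(-3.8) + (-1.8)·(-1.8)) / 4 = 38.8/4 = 9.7
  S[A,B] = ((3.2)·(0.6) + (-0.8)·(2.6) + (3.2)·(-5.4) + (-3.8)·(0.6) + (-1.8)·(1.6)) / 4 = -22.6/4 = -5.65
  S[B,B] = ((0.6)·(0.6) + (2.6)·(2.6) + (-5.4)·(-5.4) + (0.6)·(0.6) + (1.6)·(1.6)) / 4 = 39.2/4 = 9.8
  S = [[9.7, -5.65],
 [-5.65, 9.8]].

Step 3 — invert S. det(S) = 9.7·9.8 - (-5.65)² = 63.1375.
  S^{-1} = (1/det) · [[d, -b], [-b, a]] = [[0.1552, 0.0895],
 [0.0895, 0.1536]].

Step 4 — quadratic form (x̄ - mu_0)^T · S^{-1} · (x̄ - mu_0):
  S^{-1} · (x̄ - mu_0) = (-0.1924, 0.236),
  (x̄ - mu_0)^T · [...] = (-3.2)·(-0.1924) + (3.4)·(0.236) = 1.4182.

Step 5 — scale by n: T² = 5 · 1.4182 = 7.0909.

T² ≈ 7.0909


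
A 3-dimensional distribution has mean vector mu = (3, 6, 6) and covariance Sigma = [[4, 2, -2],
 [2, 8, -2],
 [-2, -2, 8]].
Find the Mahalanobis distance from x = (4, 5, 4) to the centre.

Step 1 — centre the observation: (x - mu) = (1, -1, -2).

Step 2 — invert Sigma (cofactor / det for 3×3, or solve directly):
  Sigma^{-1} = [[0.3125, -0.0625, 0.0625],
 [-0.0625, 0.1458, 0.0208],
 [0.0625, 0.0208, 0.1458]].

Step 3 — form the quadratic (x - mu)^T · Sigma^{-1} · (x - mu):
  Sigma^{-1} · (x - mu) = (0.25, -0.25, -0.25).
  (x - mu)^T · [Sigma^{-1} · (x - mu)] = (1)·(0.25) + (-1)·(-0.25) + (-2)·(-0.25) = 1.

Step 4 — take square root: d = √(1) ≈ 1.

d(x, mu) = √(1) ≈ 1


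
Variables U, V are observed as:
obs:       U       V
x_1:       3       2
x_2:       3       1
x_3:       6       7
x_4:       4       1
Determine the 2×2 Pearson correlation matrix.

Step 1 — column means:
  mean(U) = (3 + 3 + 6 + 4) / 4 = 16/4 = 4
  mean(V) = (2 + 1 + 7 + 1) / 4 = 11/4 = 2.75

Step 2 — sample variances and covariances s[i,j] = (1/(n-1)) · Σ_k (x_{k,i} - mean_i) · (x_{k,j} - mean_j), with n-1 = 3:
  s[U,U] = ((-1)·(-1) + (-1)·(-1) + (2)·(2) + (0)·(0)) / 3 = 6/3 = 2
  s[U,V] = ((-1)·(-0.75) + (-1)·(-1.75) + (2)·(4.25) + (0)·(-1.75)) / 3 = 11/3 = 3.6667
  s[V,V] = ((-0.75)·(-0.75) + (-1.75)·(-1.75) + (4.25)·(4.25) + (-1.75)·(-1.75)) / 3 = 24.75/3 = 8.25
  Sample standard deviations s_i = √(s[i,i]):
  s(U) = √(2) = 1.4142
  s(V) = √(8.25) = 2.8723

Step 3 — r_{ij} = s_{ij} / (s_i · s_j):
  r[U,U] = 1 (diagonal).
  r[U,V] = 3.6667 / (1.4142 · 2.8723) = 3.6667 / 4.062 = 0.9027
  r[V,V] = 1 (diagonal).

R is symmetric with unit diagonal. Assembling:

R = [[1, 0.9027],
 [0.9027, 1]]


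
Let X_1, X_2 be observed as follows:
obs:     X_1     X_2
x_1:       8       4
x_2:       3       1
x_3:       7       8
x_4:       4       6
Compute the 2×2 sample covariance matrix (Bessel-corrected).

Step 1 — column means:
  mean(X_1) = (8 + 3 + 7 + 4) / 4 = 22/4 = 5.5
  mean(X_2) = (4 + 1 + 8 + 6) / 4 = 19/4 = 4.75

Step 2 — sample covariance S[i,j] = (1/(n-1)) · Σ_k (x_{k,i} - mean_i) · (x_{k,j} - mean_j), with n-1 = 3.
  S[X_1,X_1] = ((2.5)·(2.5) + (-2.5)·(-2.5) + (1.5)·(1.5) + (-1.5)·(-1.5)) / 3 = 17/3 = 5.6667
  S[X_1,X_2] = ((2.5)·(-0.75) + (-2.5)·(-3.75) + (1.5)·(3.25) + (-1.5)·(1.25)) / 3 = 10.5/3 = 3.5
  S[X_2,X_2] = ((-0.75)·(-0.75) + (-3.75)·(-3.75) + (3.25)·(3.25) + (1.25)·(1.25)) / 3 = 26.75/3 = 8.9167

S is symmetric (S[j,i] = S[i,j]). Assembling:

S = [[5.6667, 3.5],
 [3.5, 8.9167]]


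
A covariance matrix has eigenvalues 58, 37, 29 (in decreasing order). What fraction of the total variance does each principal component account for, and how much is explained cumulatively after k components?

Step 1 — total variance = trace(Sigma) = Σ λ_i = 58 + 37 + 29 = 124.

Step 2 — fraction explained by component i = λ_i / Σ λ:
  PC1: 58/124 = 0.4677
  PC2: 37/124 = 0.2984
  PC3: 29/124 = 0.2339

Step 3 — cumulative fraction after k components = (λ_1 + ... + λ_k) / Σ λ:
  k = 1: 58/124 = 0.4677
  k = 2: (58 + 37)/124 = 95/124 = 0.7661
  k = 3: (58 + 37 + 29)/124 = 124/124 = 1

Summary (fraction, with percent):

explained: PC1 0.4677 (46.77%), PC2 0.2984 (29.84%), PC3 0.2339 (23.39%);  cumulative: 0.4677, 0.7661, 1


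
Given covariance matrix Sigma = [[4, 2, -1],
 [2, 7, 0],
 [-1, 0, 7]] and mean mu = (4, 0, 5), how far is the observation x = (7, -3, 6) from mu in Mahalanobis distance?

Step 1 — centre the observation: (x - mu) = (3, -3, 1).

Step 2 — invert Sigma (cofactor / det for 3×3, or solve directly):
  Sigma^{-1} = [[0.3043, -0.087, 0.0435],
 [-0.087, 0.1677, -0.0124],
 [0.0435, -0.0124, 0.1491]].

Step 3 — form the quadratic (x - mu)^T · Sigma^{-1} · (x - mu):
  Sigma^{-1} · (x - mu) = (1.2174, -0.7764, 0.3168).
  (x - mu)^T · [Sigma^{-1} · (x - mu)] = (3)·(1.2174) + (-3)·(-0.7764) + (1)·(0.3168) = 6.2981.

Step 4 — take square root: d = √(6.2981) ≈ 2.5096.

d(x, mu) = √(6.2981) ≈ 2.5096


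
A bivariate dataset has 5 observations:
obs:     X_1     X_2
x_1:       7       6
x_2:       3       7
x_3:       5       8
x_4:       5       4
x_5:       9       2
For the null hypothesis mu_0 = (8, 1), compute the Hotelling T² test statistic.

Step 1 — sample mean vector:
  mean(X_1) = (7 + 3 + 5 + 5 + 9) / 5 = 29/5 = 5.8
  mean(X_2) = (6 + 7 + 8 + 4 + 2) / 5 = 27/5 = 5.4
  x̄ = (5.8, 5.4),  deviation x̄ - mu_0 = (5.8, 5.4) - (8, 1) = (-2.2, 4.4).

Step 2 — sample covariance matrix, S[i,j] = (1/(n-1)) · Σ_k (x_{k,i} - mean_i) · (x_{k,j} - mean_j), divisor n-1 = 4:
  S[X_1,X_1] = ((1.2)·(1.2) + (-2.8)·(-2.8) + (-0.8)·(-0.8) + (-0.8)·(-0.8) + (3.2)·(3.2)) / 4 = 20.8/4 = 5.2
  S[X_1,X_2] = ((1.2)·(0.6) + (-2.8)·(1.6) + (-0.8)·(2.6) + (-0.8)·(-1.4) + (3.2)·(-3.4)) / 4 = -15.6/4 = -3.9
  S[X_2,X_2] = ((0.6)·(0.6) + (1.6)·(1.6) + (2.6)·(2.6) + (-1.4)·(-1.4) + (-3.4)·(-3.4)) / 4 = 23.2/4 = 5.8
  S = [[5.2, -3.9],
 [-3.9, 5.8]].

Step 3 — invert S. det(S) = 5.2·5.8 - (-3.9)² = 14.95.
  S^{-1} = (1/det) · [[d, -b], [-b, a]] = [[0.388, 0.2609],
 [0.2609, 0.3478]].

Step 4 — quadratic form (x̄ - mu_0)^T · S^{-1} · (x̄ - mu_0):
  S^{-1} · (x̄ - mu_0) = (0.2943, 0.9565),
  (x̄ - mu_0)^T · [...] = (-2.2)·(0.2943) + (4.4)·(0.9565) = 3.5612.

Step 5 — scale by n: T² = 5 · 3.5612 = 17.806.

T² ≈ 17.806


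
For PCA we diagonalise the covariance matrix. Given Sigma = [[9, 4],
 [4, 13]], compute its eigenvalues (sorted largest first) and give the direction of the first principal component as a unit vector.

Step 1 — characteristic polynomial of 2×2 Sigma:
  det(Sigma - λI) = λ² - trace · λ + det = 0.
  trace = 9 + 13 = 22, det = 9·13 - (4)² = 101.
Step 2 — discriminant:
  Δ = trace² - 4·det = 484 - 404 = 80.
Step 3 — eigenvalues:
  λ = (trace ± √Δ)/2 = (22 ± 8.9443)/2,
  λ_1 = 15.4721,  λ_2 = 6.5279.

Step 4 — unit eigenvector for λ_1: solve (Sigma - λ_1 I)v = 0. First row:
  (9 - 15.4721)·v_x + (4)·v_y = 0, i.e. (-6.4721)·v_x + (4)·v_y = 0,
  so v ∝ (b, λ_1 - a) = (4, 6.4721) = u.
  ||u|| = √((4)² + (6.4721)²) = √(57.8885) ≈ 7.6085,
  v_1 = u/||u|| ≈ (0.5257, 0.8507) (||v_1|| = 1).

λ_1 = 15.4721,  λ_2 = 6.5279;  v_1 ≈ (0.5257, 0.8507)


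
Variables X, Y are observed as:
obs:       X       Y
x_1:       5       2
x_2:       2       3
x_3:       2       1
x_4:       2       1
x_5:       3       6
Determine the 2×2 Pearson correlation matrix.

Step 1 — column means:
  mean(X) = (5 + 2 + 2 + 2 + 3) / 5 = 14/5 = 2.8
  mean(Y) = (2 + 3 + 1 + 1 + 6) / 5 = 13/5 = 2.6

Step 2 — sample variances and covariances s[i,j] = (1/(n-1)) · Σ_k (x_{k,i} - mean_i) · (x_{k,j} - mean_j), with n-1 = 4:
  s[X,X] = ((2.2)·(2.2) + (-0.8)·(-0.8) + (-0.8)·(-0.8) + (-0.8)·(-0.8) + (0.2)·(0.2)) / 4 = 6.8/4 = 1.7
  s[X,Y] = ((2.2)·(-0.6) + (-0.8)·(0.4) + (-0.8)·(-1.6) + (-0.8)·(-1.6) + (0.2)·(3.4)) / 4 = 1.6/4 = 0.4
  s[Y,Y] = ((-0.6)·(-0.6) + (0.4)·(0.4) + (-1.6)·(-1.6) + (-1.6)·(-1.6) + (3.4)·(3.4)) / 4 = 17.2/4 = 4.3
  Sample standard deviations s_i = √(s[i,i]):
  s(X) = √(1.7) = 1.3038
  s(Y) = √(4.3) = 2.0736

Step 3 — r_{ij} = s_{ij} / (s_i · s_j):
  r[X,X] = 1 (diagonal).
  r[X,Y] = 0.4 / (1.3038 · 2.0736) = 0.4 / 2.7037 = 0.1479
  r[Y,Y] = 1 (diagonal).

R is symmetric with unit diagonal. Assembling:

R = [[1, 0.1479],
 [0.1479, 1]]


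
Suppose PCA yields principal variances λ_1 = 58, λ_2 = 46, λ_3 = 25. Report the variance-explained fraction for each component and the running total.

Step 1 — total variance = trace(Sigma) = Σ λ_i = 58 + 46 + 25 = 129.

Step 2 — fraction explained by component i = λ_i / Σ λ:
  PC1: 58/129 = 0.4496
  PC2: 46/129 = 0.3566
  PC3: 25/129 = 0.1938

Step 3 — cumulative fraction after k components = (λ_1 + ... + λ_k) / Σ λ:
  k = 1: 58/129 = 0.4496
  k = 2: (58 + 46)/129 = 104/129 = 0.8062
  k = 3: (58 + 46 + 25)/129 = 129/129 = 1

Summary (fraction, with percent):

explained: PC1 0.4496 (44.96%), PC2 0.3566 (35.66%), PC3 0.1938 (19.38%);  cumulative: 0.4496, 0.8062, 1


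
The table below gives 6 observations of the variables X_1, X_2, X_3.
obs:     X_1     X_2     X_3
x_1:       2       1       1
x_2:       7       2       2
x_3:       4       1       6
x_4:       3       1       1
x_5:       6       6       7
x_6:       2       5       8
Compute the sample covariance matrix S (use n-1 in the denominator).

Step 1 — column means:
  mean(X_1) = (2 + 7 + 4 + 3 + 6 + 2) / 6 = 24/6 = 4
  mean(X_2) = (1 + 2 + 1 + 1 + 6 + 5) / 6 = 16/6 = 2.6667
  mean(X_3) = (1 + 2 + 6 + 1 + 7 + 8) / 6 = 25/6 = 4.1667

Step 2 — sample covariance S[i,j] = (1/(n-1)) · Σ_k (x_{k,i} - mean_i) · (x_{k,j} - mean_j), with n-1 = 5.
  S[X_1,X_1] = ((-2)·(-2) + (3)·(3) + (0)·(0) + (-1)·(-1) + (2)·(2) + (-2)·(-2)) / 5 = 22/5 = 4.4
  S[X_1,X_2] = ((-2)·(-1.6667) + (3)·(-0.6667) + (0)·(-1.6667) + (-1)·(-1.6667) + (2)·(3.3333) + (-2)·(2.3333)) / 5 = 5/5 = 1
  S[X_1,X_3] = ((-2)·(-3.1667) + (3)·(-2.1667) + (0)·(1.8333) + (-1)·(-3.1667) + (2)·(2.8333) + (-2)·(3.8333)) / 5 = 1/5 = 0.2
  S[X_2,X_2] = ((-1.6667)·(-1.6667) + (-0.6667)·(-0.6667) + (-1.6667)·(-1.6667) + (-1.6667)·(-1.6667) + (3.3333)·(3.3333) + (2.3333)·(2.3333)) / 5 = 25.3333/5 = 5.0667
  S[X_2,X_3] = ((-1.6667)·(-3.1667) + (-0.6667)·(-2.1667) + (-1.6667)·(1.8333) + (-1.6667)·(-3.1667) + (3.3333)·(2.8333) + (2.3333)·(3.8333)) / 5 = 27.3333/5 = 5.4667
  S[X_3,X_3] = ((-3.1667)·(-3.1667) + (-2.1667)·(-2.1667) + (1.8333)·(1.8333) + (-3.1667)·(-3.1667) + (2.8333)·(2.8333) + (3.8333)·(3.8333)) / 5 = 50.8333/5 = 10.1667

S is symmetric (S[j,i] = S[i,j]). Assembling:

S = [[4.4, 1, 0.2],
 [1, 5.0667, 5.4667],
 [0.2, 5.4667, 10.1667]]


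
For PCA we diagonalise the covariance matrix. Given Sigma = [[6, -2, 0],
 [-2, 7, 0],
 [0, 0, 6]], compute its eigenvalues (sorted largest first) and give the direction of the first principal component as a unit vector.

Step 1 — characteristic polynomial p(λ) = det(λI - Sigma) = λ³ - tr·λ² + c_1·λ - det, where tr = trace, c_1 = sum of the principal 2×2 minors, det = det(Sigma):
  tr = 6 + 7 + 6 = 19,
  c_1 = (6·7 - (-2)²) + (6·6 - (0)²) + (7·6 - (0)²) = 38 + 36 + 42 = 116,
  det = 6·(7·6 - (0)²) - (-2)·((-2)·6 - (0)·(0)) + (0)·((-2)·(0) - 7·(0)) = 6·(42) - (-2)·(-12) + (0)·(0) = 228.
  So p(λ) = λ³ - 19λ² + 116λ - 228.
Step 2 — look for an integer root (rational root theorem: any rational root is an integer divisor of 228). Testing λ = 6:
  p(6) = 216 - 684 + 696 - 228 = 0  ✓
  Dividing out (λ - 6): p(λ) = (λ - 6)(λ² - 13λ + 38).
Step 3 — remaining eigenvalues from the quadratic λ² - 13λ + 38 = 0:
  Δ = 13² - 4·38 = 169 - 152 = 17,  λ = (13 ± √17)/2 = (13 ± 4.1231)/2 ≈ 8.5616 or 4.4384.
  Sorted: λ_1 = 8.5616,  λ_2 = 6,  λ_3 = 4.4384  (check: sum = 19 = tr ✓).

Step 4 — unit eigenvector for λ_1 ≈ 8.5616: v spans the null space of (Sigma - λ_1 I), whose rows are
  r_1 = (-2.5616, -2, 0),  r_2 = (-2, -1.5616, 0),  r_3 = (0, 0, -2.5616).
  v is orthogonal to every row, so take v ∝ r_1 × r_3 = ((-2)·(-2.5616) - (0)·(0), (0)·(0) - (-2.5616)·(-2.5616), (-2.5616)·(0) - (-2)·(0)) ≈ (5.1231, -6.5616, 0).
  Let u = (5.1231, -6.5616, 0).
  ||u|| = √((5.1231)² + (-6.5616)² + (0)²) = √(69.3002) ≈ 8.3247,  v_1 = u/||u|| ≈ (0.6154, -0.7882, 0) (||v_1|| = 1).

λ_1 = 8.5616,  λ_2 = 6,  λ_3 = 4.4384;  v_1 ≈ (0.6154, -0.7882, 0)


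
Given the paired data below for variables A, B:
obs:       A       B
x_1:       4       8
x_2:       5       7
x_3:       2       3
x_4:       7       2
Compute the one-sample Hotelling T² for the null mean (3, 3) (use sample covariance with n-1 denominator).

Step 1 — sample mean vector:
  mean(A) = (4 + 5 + 2 + 7) / 4 = 18/4 = 4.5
  mean(B) = (8 + 7 + 3 + 2) / 4 = 20/4 = 5
  x̄ = (4.5, 5),  deviation x̄ - mu_0 = (4.5, 5) - (3, 3) = (1.5, 2).

Step 2 — sample covariance matrix, S[i,j] = (1/(n-1)) · Σ_k (x_{k,i} - mean_i) · (x_{k,j} - mean_j), divisor n-1 = 3:
  S[A,A] = ((-0.5)·(-0.5) + (0.5)·(0.5) + (-2.5)·(-2.5) + (2.5)·(2.5)) / 3 = 13/3 = 4.3333
  S[A,B] = ((-0.5)·(3) + (0.5)·(2) + (-2.5)·(-2) + (2.5)·(-3)) / 3 = -3/3 = -1
  S[B,B] = ((3)·(3) + (2)·(2) + (-2)·(-2) + (-3)·(-3)) / 3 = 26/3 = 8.6667
  S = [[4.3333, -1],
 [-1, 8.6667]].

Step 3 — invert S. det(S) = 4.3333·8.6667 - (-1)² = 36.5556.
  S^{-1} = (1/det) · [[d, -b], [-b, a]] = [[0.2371, 0.0274],
 [0.0274, 0.1185]].

Step 4 — quadratic form (x̄ - mu_0)^T · S^{-1} · (x̄ - mu_0):
  S^{-1} · (x̄ - mu_0) = (0.4103, 0.2781),
  (x̄ - mu_0)^T · [...] = (1.5)·(0.4103) + (2)·(0.2781) = 1.1717.

Step 5 — scale by n: T² = 4 · 1.1717 = 4.6869.

T² ≈ 4.6869


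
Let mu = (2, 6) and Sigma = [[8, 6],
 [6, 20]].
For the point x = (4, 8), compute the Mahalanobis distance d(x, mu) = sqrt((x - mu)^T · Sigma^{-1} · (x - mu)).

Step 1 — centre the observation: (x - mu) = (2, 2).

Step 2 — invert Sigma. det(Sigma) = 8·20 - (6)² = 124.
  Sigma^{-1} = (1/det) · [[d, -b], [-b, a]] = [[0.1613, -0.0484],
 [-0.0484, 0.0645]].

Step 3 — form the quadratic (x - mu)^T · Sigma^{-1} · (x - mu):
  Sigma^{-1} · (x - mu) = (0.2258, 0.0323).
  (x - mu)^T · [Sigma^{-1} · (x - mu)] = (2)·(0.2258) + (2)·(0.0323) = 0.5161.

Step 4 — take square root: d = √(0.5161) ≈ 0.7184.

d(x, mu) = √(0.5161) ≈ 0.7184


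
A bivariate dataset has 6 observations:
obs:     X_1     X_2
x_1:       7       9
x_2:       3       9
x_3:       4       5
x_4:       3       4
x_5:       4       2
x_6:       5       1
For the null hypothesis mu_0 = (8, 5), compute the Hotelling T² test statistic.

Step 1 — sample mean vector:
  mean(X_1) = (7 + 3 + 4 + 3 + 4 + 5) / 6 = 26/6 = 4.3333
  mean(X_2) = (9 + 9 + 5 + 4 + 2 + 1) / 6 = 30/6 = 5
  x̄ = (4.3333, 5),  deviation x̄ - mu_0 = (4.3333, 5) - (8, 5) = (-3.6667, 0).

Step 2 — sample covariance matrix, S[i,j] = (1/(n-1)) · Σ_k (x_{k,i} - mean_i) · (x_{k,j} - mean_j), divisor n-1 = 5:
  S[X_1,X_1] = ((2.6667)·(2.6667) + (-1.3333)·(-1.3333) + (-0.3333)·(-0.3333) + (-1.3333)·(-1.3333) + (-0.3333)·(-0.3333) + (0.6667)·(0.6667)) / 5 = 11.3333/5 = 2.2667
  S[X_1,X_2] = ((2.6667)·(4) + (-1.3333)·(4) + (-0.3333)·(0) + (-1.3333)·(-1) + (-0.3333)·(-3) + (0.6667)·(-4)) / 5 = 5/5 = 1
  S[X_2,X_2] = ((4)·(4) + (4)·(4) + (0)·(0) + (-1)·(-1) + (-3)·(-3) + (-4)·(-4)) / 5 = 58/5 = 11.6
  S = [[2.2667, 1],
 [1, 11.6]].

Step 3 — invert S. det(S) = 2.2667·11.6 - (1)² = 25.2933.
  S^{-1} = (1/det) · [[d, -b], [-b, a]] = [[0.4586, -0.0395],
 [-0.0395, 0.0896]].

Step 4 — quadratic form (x̄ - mu_0)^T · S^{-1} · (x̄ - mu_0):
  S^{-1} · (x̄ - mu_0) = (-1.6816, 0.145),
  (x̄ - mu_0)^T · [...] = (-3.6667)·(-1.6816) + (0)·(0.145) = 6.1659.

Step 5 — scale by n: T² = 6 · 6.1659 = 36.9953.

T² ≈ 36.9953


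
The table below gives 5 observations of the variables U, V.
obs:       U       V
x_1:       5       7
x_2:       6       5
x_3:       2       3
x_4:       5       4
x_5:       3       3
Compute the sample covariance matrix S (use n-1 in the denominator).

Step 1 — column means:
  mean(U) = (5 + 6 + 2 + 5 + 3) / 5 = 21/5 = 4.2
  mean(V) = (7 + 5 + 3 + 4 + 3) / 5 = 22/5 = 4.4

Step 2 — sample covariance S[i,j] = (1/(n-1)) · Σ_k (x_{k,i} - mean_i) · (x_{k,j} - mean_j), with n-1 = 4.
  S[U,U] = ((0.8)·(0.8) + (1.8)·(1.8) + (-2.2)·(-2.2) + (0.8)·(0.8) + (-1.2)·(-1.2)) / 4 = 10.8/4 = 2.7
  S[U,V] = ((0.8)·(2.6) + (1.8)·(0.6) + (-2.2)·(-1.4) + (0.8)·(-0.4) + (-1.2)·(-1.4)) / 4 = 7.6/4 = 1.9
  S[V,V] = ((2.6)·(2.6) + (0.6)·(0.6) + (-1.4)·(-1.4) + (-0.4)·(-0.4) + (-1.4)·(-1.4)) / 4 = 11.2/4 = 2.8

S is symmetric (S[j,i] = S[i,j]). Assembling:

S = [[2.7, 1.9],
 [1.9, 2.8]]


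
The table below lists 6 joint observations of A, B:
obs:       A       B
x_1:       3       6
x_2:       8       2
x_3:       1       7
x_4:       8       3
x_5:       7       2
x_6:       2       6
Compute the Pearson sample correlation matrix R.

Step 1 — column means:
  mean(A) = (3 + 8 + 1 + 8 + 7 + 2) / 6 = 29/6 = 4.8333
  mean(B) = (6 + 2 + 7 + 3 + 2 + 6) / 6 = 26/6 = 4.3333

Step 2 — sample variances and covariances s[i,j] = (1/(n-1)) · Σ_k (x_{k,i} - mean_i) · (x_{k,j} - mean_j), with n-1 = 5:
  s[A,A] = ((-1.8333)·(-1.8333) + (3.1667)·(3.1667) + (-3.8333)·(-3.8333) + (3.1667)·(3.1667) + (2.1667)·(2.1667) + (-2.8333)·(-2.8333)) / 5 = 50.8333/5 = 10.1667
  s[A,B] = ((-1.8333)·(1.6667) + (3.1667)·(-2.3333) + (-3.8333)·(2.6667) + (3.1667)·(-1.3333) + (2.1667)·(-2.3333) + (-2.8333)·(1.6667)) / 5 = -34.6667/5 = -6.9333
  s[B,B] = ((1.6667)·(1.6667) + (-2.3333)·(-2.3333) + (2.6667)·(2.6667) + (-1.3333)·(-1.3333) + (-2.3333)·(-2.3333) + (1.6667)·(1.6667)) / 5 = 25.3333/5 = 5.0667
  Sample standard deviations s_i = √(s[i,i]):
  s(A) = √(10.1667) = 3.1885
  s(B) = √(5.0667) = 2.2509

Step 3 — r_{ij} = s_{ij} / (s_i · s_j):
  r[A,A] = 1 (diagonal).
  r[A,B] = -6.9333 / (3.1885 · 2.2509) = -6.9333 / 7.1771 = -0.966
  r[B,B] = 1 (diagonal).

R is symmetric with unit diagonal. Assembling:

R = [[1, -0.966],
 [-0.966, 1]]


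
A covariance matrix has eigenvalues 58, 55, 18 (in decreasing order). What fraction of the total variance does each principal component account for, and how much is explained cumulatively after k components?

Step 1 — total variance = trace(Sigma) = Σ λ_i = 58 + 55 + 18 = 131.

Step 2 — fraction explained by component i = λ_i / Σ λ:
  PC1: 58/131 = 0.4427
  PC2: 55/131 = 0.4198
  PC3: 18/131 = 0.1374

Step 3 — cumulative fraction after k components = (λ_1 + ... + λ_k) / Σ λ:
  k = 1: 58/131 = 0.4427
  k = 2: (58 + 55)/131 = 113/131 = 0.8626
  k = 3: (58 + 55 + 18)/131 = 131/131 = 1

Summary (fraction, with percent):

explained: PC1 0.4427 (44.27%), PC2 0.4198 (41.98%), PC3 0.1374 (13.74%);  cumulative: 0.4427, 0.8626, 1


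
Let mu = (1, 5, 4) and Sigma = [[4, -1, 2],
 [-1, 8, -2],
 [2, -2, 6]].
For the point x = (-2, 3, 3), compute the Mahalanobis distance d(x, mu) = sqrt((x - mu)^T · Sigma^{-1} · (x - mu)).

Step 1 — centre the observation: (x - mu) = (-3, -2, -1).

Step 2 — invert Sigma (cofactor / det for 3×3, or solve directly):
  Sigma^{-1} = [[0.3014, 0.0137, -0.0959],
 [0.0137, 0.137, 0.0411],
 [-0.0959, 0.0411, 0.2123]].

Step 3 — form the quadratic (x - mu)^T · Sigma^{-1} · (x - mu):
  Sigma^{-1} · (x - mu) = (-0.8356, -0.3562, -0.0068).
  (x - mu)^T · [Sigma^{-1} · (x - mu)] = (-3)·(-0.8356) + (-2)·(-0.3562) + (-1)·(-0.0068) = 3.226.

Step 4 — take square root: d = √(3.226) ≈ 1.7961.

d(x, mu) = √(3.226) ≈ 1.7961


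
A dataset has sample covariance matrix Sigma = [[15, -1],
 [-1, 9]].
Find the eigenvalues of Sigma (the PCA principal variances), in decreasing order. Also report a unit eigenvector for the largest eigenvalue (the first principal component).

Step 1 — characteristic polynomial of 2×2 Sigma:
  det(Sigma - λI) = λ² - trace · λ + det = 0.
  trace = 15 + 9 = 24, det = 15·9 - (-1)² = 134.
Step 2 — discriminant:
  Δ = trace² - 4·det = 576 - 536 = 40.
Step 3 — eigenvalues:
  λ = (trace ± √Δ)/2 = (24 ± 6.3246)/2,
  λ_1 = 15.1623,  λ_2 = 8.8377.

Step 4 — unit eigenvector for λ_1: solve (Sigma - λ_1 I)v = 0. First row:
  (15 - 15.1623)·v_x + (-1)·v_y = 0, i.e. (-0.1623)·v_x + (-1)·v_y = 0,
  so v ∝ (b, λ_1 - a) = (-1, 0.1623); multiply by -1 so the first entry is positive: u = (1, -0.1623).
  ||u|| = √((1)² + (-0.1623)²) = √(1.0263) ≈ 1.0131,
  v_1 = u/||u|| ≈ (0.9871, -0.1602) (||v_1|| = 1).

λ_1 = 15.1623,  λ_2 = 8.8377;  v_1 ≈ (0.9871, -0.1602)


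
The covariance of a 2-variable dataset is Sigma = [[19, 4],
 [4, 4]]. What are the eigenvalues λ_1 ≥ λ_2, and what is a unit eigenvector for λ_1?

Step 1 — characteristic polynomial of 2×2 Sigma:
  det(Sigma - λI) = λ² - trace · λ + det = 0.
  trace = 19 + 4 = 23, det = 19·4 - (4)² = 60.
Step 2 — discriminant:
  Δ = trace² - 4·det = 529 - 240 = 289.
Step 3 — eigenvalues:
  λ = (trace ± √Δ)/2 = (23 ± 17)/2,
  λ_1 = 20,  λ_2 = 3.

Step 4 — unit eigenvector for λ_1: solve (Sigma - λ_1 I)v = 0. First row:
  (19 - 20)·v_x + (4)·v_y = 0, i.e. (-1)·v_x + (4)·v_y = 0,
  so v ∝ (b, λ_1 - a) = (4, 1) = u.
  ||u|| = √((4)² + (1)²) = √(17) ≈ 4.1231,
  v_1 = u/||u|| ≈ (0.9701, 0.2425) (||v_1|| = 1).

λ_1 = 20,  λ_2 = 3;  v_1 ≈ (0.9701, 0.2425)


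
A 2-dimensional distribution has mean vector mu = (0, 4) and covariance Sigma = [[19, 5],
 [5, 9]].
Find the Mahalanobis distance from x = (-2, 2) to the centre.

Step 1 — centre the observation: (x - mu) = (-2, -2).

Step 2 — invert Sigma. det(Sigma) = 19·9 - (5)² = 146.
  Sigma^{-1} = (1/det) · [[d, -b], [-b, a]] = [[0.0616, -0.0342],
 [-0.0342, 0.1301]].

Step 3 — form the quadratic (x - mu)^T · Sigma^{-1} · (x - mu):
  Sigma^{-1} · (x - mu) = (-0.0548, -0.1918).
  (x - mu)^T · [Sigma^{-1} · (x - mu)] = (-2)·(-0.0548) + (-2)·(-0.1918) = 0.4932.

Step 4 — take square root: d = √(0.4932) ≈ 0.7022.

d(x, mu) = √(0.4932) ≈ 0.7022


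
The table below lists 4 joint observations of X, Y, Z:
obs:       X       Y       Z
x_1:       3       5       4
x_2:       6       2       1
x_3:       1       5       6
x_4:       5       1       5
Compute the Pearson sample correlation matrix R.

Step 1 — column means:
  mean(X) = (3 + 6 + 1 + 5) / 4 = 15/4 = 3.75
  mean(Y) = (5 + 2 + 5 + 1) / 4 = 13/4 = 3.25
  mean(Z) = (4 + 1 + 6 + 5) / 4 = 16/4 = 4

Step 2 — sample variances and covariances s[i,j] = (1/(n-1)) · Σ_k (x_{k,i} - mean_i) · (x_{k,j} - mean_j), with n-1 = 3:
  s[X,X] = ((-0.75)·(-0.75) + (2.25)·(2.25) + (-2.75)·(-2.75) + (1.25)·(1.25)) / 3 = 14.75/3 = 4.9167
  s[X,Y] = ((-0.75)·(1.75) + (2.25)·(-1.25) + (-2.75)·(1.75) + (1.25)·(-2.25)) / 3 = -11.75/3 = -3.9167
  s[X,Z] = ((-0.75)·(0) + (2.25)·(-3) + (-2.75)·(2) + (1.25)·(1)) / 3 = -11/3 = -3.6667
  s[Y,Y] = ((1.75)·(1.75) + (-1.25)·(-1.25) + (1.75)·(1.75) + (-2.25)·(-2.25)) / 3 = 12.75/3 = 4.25
  s[Y,Z] = ((1.75)·(0) + (-1.25)·(-3) + (1.75)·(2) + (-2.25)·(1)) / 3 = 5/3 = 1.6667
  s[Z,Z] = ((0)·(0) + (-3)·(-3) + (2)·(2) + (1)·(1)) / 3 = 14/3 = 4.6667
  Sample standard deviations s_i = √(s[i,i]):
  s(X) = √(4.9167) = 2.2174
  s(Y) = √(4.25) = 2.0616
  s(Z) = √(4.6667) = 2.1602

Step 3 — r_{ij} = s_{ij} / (s_i · s_j):
  r[X,X] = 1 (diagonal).
  r[X,Y] = -3.9167 / (2.2174 · 2.0616) = -3.9167 / 4.5712 = -0.8568
  r[X,Z] = -3.6667 / (2.2174 · 2.1602) = -3.6667 / 4.79 = -0.7655
  r[Y,Y] = 1 (diagonal).
  r[Y,Z] = 1.6667 / (2.0616 · 2.1602) = 1.6667 / 4.4535 = 0.3742
  r[Z,Z] = 1 (diagonal).

R is symmetric with unit diagonal. Assembling:

R = [[1, -0.8568, -0.7655],
 [-0.8568, 1, 0.3742],
 [-0.7655, 0.3742, 1]]


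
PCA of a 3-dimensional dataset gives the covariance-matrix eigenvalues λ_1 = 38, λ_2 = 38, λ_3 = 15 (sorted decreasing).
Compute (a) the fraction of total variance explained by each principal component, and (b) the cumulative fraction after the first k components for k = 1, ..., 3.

Step 1 — total variance = trace(Sigma) = Σ λ_i = 38 + 38 + 15 = 91.

Step 2 — fraction explained by component i = λ_i / Σ λ:
  PC1: 38/91 = 0.4176
  PC2: 38/91 = 0.4176
  PC3: 15/91 = 0.1648

Step 3 — cumulative fraction after k components = (λ_1 + ... + λ_k) / Σ λ:
  k = 1: 38/91 = 0.4176
  k = 2: (38 + 38)/91 = 76/91 = 0.8352
  k = 3: (38 + 38 + 15)/91 = 91/91 = 1

Summary (fraction, with percent):

explained: PC1 0.4176 (41.76%), PC2 0.4176 (41.76%), PC3 0.1648 (16.48%);  cumulative: 0.4176, 0.8352, 1


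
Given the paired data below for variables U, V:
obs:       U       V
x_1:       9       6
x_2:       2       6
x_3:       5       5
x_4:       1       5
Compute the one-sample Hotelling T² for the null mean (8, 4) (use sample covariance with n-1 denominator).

Step 1 — sample mean vector:
  mean(U) = (9 + 2 + 5 + 1) / 4 = 17/4 = 4.25
  mean(V) = (6 + 6 + 5 + 5) / 4 = 22/4 = 5.5
  x̄ = (4.25, 5.5),  deviation x̄ - mu_0 = (4.25, 5.5) - (8, 4) = (-3.75, 1.5).

Step 2 — sample covariance matrix, S[i,j] = (1/(n-1)) · Σ_k (x_{k,i} - mean_i) · (x_{k,j} - mean_j), divisor n-1 = 3:
  S[U,U] = ((4.75)·(4.75) + (-2.25)·(-2.25) + (0.75)·(0.75) + (-3.25)·(-3.25)) / 3 = 38.75/3 = 12.9167
  S[U,V] = ((4.75)·(0.5) + (-2.25)·(0.5) + (0.75)·(-0.5) + (-3.25)·(-0.5)) / 3 = 2.5/3 = 0.8333
  S[V,V] = ((0.5)·(0.5) + (0.5)·(0.5) + (-0.5)·(-0.5) + (-0.5)·(-0.5)) / 3 = 1/3 = 0.3333
  S = [[12.9167, 0.8333],
 [0.8333, 0.3333]].

Step 3 — invert S. det(S) = 12.9167·0.3333 - (0.8333)² = 3.6111.
  S^{-1} = (1/det) · [[d, -b], [-b, a]] = [[0.0923, -0.2308],
 [-0.2308, 3.5769]].

Step 4 — quadratic form (x̄ - mu_0)^T · S^{-1} · (x̄ - mu_0):
  S^{-1} · (x̄ - mu_0) = (-0.6923, 6.2308),
  (x̄ - mu_0)^T · [...] = (-3.75)·(-0.6923) + (1.5)·(6.2308) = 11.9423.

Step 5 — scale by n: T² = 4 · 11.9423 = 47.7692.

T² ≈ 47.7692


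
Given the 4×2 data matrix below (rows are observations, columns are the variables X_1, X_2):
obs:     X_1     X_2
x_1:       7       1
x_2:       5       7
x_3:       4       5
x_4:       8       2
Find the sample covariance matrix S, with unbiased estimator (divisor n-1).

Step 1 — column means:
  mean(X_1) = (7 + 5 + 4 + 8) / 4 = 24/4 = 6
  mean(X_2) = (1 + 7 + 5 + 2) / 4 = 15/4 = 3.75

Step 2 — sample covariance S[i,j] = (1/(n-1)) · Σ_k (x_{k,i} - mean_i) · (x_{k,j} - mean_j), with n-1 = 3.
  S[X_1,X_1] = ((1)·(1) + (-1)·(-1) + (-2)·(-2) + (2)·(2)) / 3 = 10/3 = 3.3333
  S[X_1,X_2] = ((1)·(-2.75) + (-1)·(3.25) + (-2)·(1.25) + (2)·(-1.75)) / 3 = -12/3 = -4
  S[X_2,X_2] = ((-2.75)·(-2.75) + (3.25)·(3.25) + (1.25)·(1.25) + (-1.75)·(-1.75)) / 3 = 22.75/3 = 7.5833

S is symmetric (S[j,i] = S[i,j]). Assembling:

S = [[3.3333, -4],
 [-4, 7.5833]]


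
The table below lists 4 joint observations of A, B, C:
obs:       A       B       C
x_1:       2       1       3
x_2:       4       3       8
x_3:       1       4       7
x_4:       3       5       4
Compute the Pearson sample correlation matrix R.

Step 1 — column means:
  mean(A) = (2 + 4 + 1 + 3) / 4 = 10/4 = 2.5
  mean(B) = (1 + 3 + 4 + 5) / 4 = 13/4 = 3.25
  mean(C) = (3 + 8 + 7 + 4) / 4 = 22/4 = 5.5

Step 2 — sample variances and covariances s[i,j] = (1/(n-1)) · Σ_k (x_{k,i} - mean_i) · (x_{k,j} - mean_j), with n-1 = 3:
  s[A,A] = ((-0.5)·(-0.5) + (1.5)·(1.5) + (-1.5)·(-1.5) + (0.5)·(0.5)) / 3 = 5/3 = 1.6667
  s[A,B] = ((-0.5)·(-2.25) + (1.5)·(-0.25) + (-1.5)·(0.75) + (0.5)·(1.75)) / 3 = 0.5/3 = 0.1667
  s[A,C] = ((-0.5)·(-2.5) + (1.5)·(2.5) + (-1.5)·(1.5) + (0.5)·(-1.5)) / 3 = 2/3 = 0.6667
  s[B,B] = ((-2.25)·(-2.25) + (-0.25)·(-0.25) + (0.75)·(0.75) + (1.75)·(1.75)) / 3 = 8.75/3 = 2.9167
  s[B,C] = ((-2.25)·(-2.5) + (-0.25)·(2.5) + (0.75)·(1.5) + (1.75)·(-1.5)) / 3 = 3.5/3 = 1.1667
  s[C,C] = ((-2.5)·(-2.5) + (2.5)·(2.5) + (1.5)·(1.5) + (-1.5)·(-1.5)) / 3 = 17/3 = 5.6667
  Sample standard deviations s_i = √(s[i,i]):
  s(A) = √(1.6667) = 1.291
  s(B) = √(2.9167) = 1.7078
  s(C) = √(5.6667) = 2.3805

Step 3 — r_{ij} = s_{ij} / (s_i · s_j):
  r[A,A] = 1 (diagonal).
  r[A,B] = 0.1667 / (1.291 · 1.7078) = 0.1667 / 2.2048 = 0.0756
  r[A,C] = 0.6667 / (1.291 · 2.3805) = 0.6667 / 3.0732 = 0.2169
  r[B,B] = 1 (diagonal).
  r[B,C] = 1.1667 / (1.7078 · 2.3805) = 1.1667 / 4.0654 = 0.287
  r[C,C] = 1 (diagonal).

R is symmetric with unit diagonal. Assembling:

R = [[1, 0.0756, 0.2169],
 [0.0756, 1, 0.287],
 [0.2169, 0.287, 1]]


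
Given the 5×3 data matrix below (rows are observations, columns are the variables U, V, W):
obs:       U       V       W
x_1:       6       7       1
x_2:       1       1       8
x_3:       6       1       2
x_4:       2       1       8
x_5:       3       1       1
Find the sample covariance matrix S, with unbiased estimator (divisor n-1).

Step 1 — column means:
  mean(U) = (6 + 1 + 6 + 2 + 3) / 5 = 18/5 = 3.6
  mean(V) = (7 + 1 + 1 + 1 + 1) / 5 = 11/5 = 2.2
  mean(W) = (1 + 8 + 2 + 8 + 1) / 5 = 20/5 = 4

Step 2 — sample covariance S[i,j] = (1/(n-1)) · Σ_k (x_{k,i} - mean_i) · (x_{k,j} - mean_j), with n-1 = 4.
  S[U,U] = ((2.4)·(2.4) + (-2.6)·(-2.6) + (2.4)·(2.4) + (-1.6)·(-1.6) + (-0.6)·(-0.6)) / 4 = 21.2/4 = 5.3
  S[U,V] = ((2.4)·(4.8) + (-2.6)·(-1.2) + (2.4)·(-1.2) + (-1.6)·(-1.2) + (-0.6)·(-1.2)) / 4 = 14.4/4 = 3.6
  S[U,W] = ((2.4)·(-3) + (-2.6)·(4) + (2.4)·(-2) + (-1.6)·(4) + (-0.6)·(-3)) / 4 = -27/4 = -6.75
  S[V,V] = ((4.8)·(4.8) + (-1.2)·(-1.2) + (-1.2)·(-1.2) + (-1.2)·(-1.2) + (-1.2)·(-1.2)) / 4 = 28.8/4 = 7.2
  S[V,W] = ((4.8)·(-3) + (-1.2)·(4) + (-1.2)·(-2) + (-1.2)·(4) + (-1.2)·(-3)) / 4 = -18/4 = -4.5
  S[W,W] = ((-3)·(-3) + (4)·(4) + (-2)·(-2) + (4)·(4) + (-3)·(-3)) / 4 = 54/4 = 13.5

S is symmetric (S[j,i] = S[i,j]). Assembling:

S = [[5.3, 3.6, -6.75],
 [3.6, 7.2, -4.5],
 [-6.75, -4.5, 13.5]]


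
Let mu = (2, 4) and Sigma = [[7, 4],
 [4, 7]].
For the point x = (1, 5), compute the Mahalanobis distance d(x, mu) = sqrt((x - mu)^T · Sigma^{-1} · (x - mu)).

Step 1 — centre the observation: (x - mu) = (-1, 1).

Step 2 — invert Sigma. det(Sigma) = 7·7 - (4)² = 33.
  Sigma^{-1} = (1/det) · [[d, -b], [-b, a]] = [[0.2121, -0.1212],
 [-0.1212, 0.2121]].

Step 3 — form the quadratic (x - mu)^T · Sigma^{-1} · (x - mu):
  Sigma^{-1} · (x - mu) = (-0.3333, 0.3333).
  (x - mu)^T · [Sigma^{-1} · (x - mu)] = (-1)·(-0.3333) + (1)·(0.3333) = 0.6667.

Step 4 — take square root: d = √(0.6667) ≈ 0.8165.

d(x, mu) = √(0.6667) ≈ 0.8165


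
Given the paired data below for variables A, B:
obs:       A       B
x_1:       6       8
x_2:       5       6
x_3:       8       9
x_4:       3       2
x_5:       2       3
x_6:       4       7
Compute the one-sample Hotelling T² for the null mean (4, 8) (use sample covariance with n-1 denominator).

Step 1 — sample mean vector:
  mean(A) = (6 + 5 + 8 + 3 + 2 + 4) / 6 = 28/6 = 4.6667
  mean(B) = (8 + 6 + 9 + 2 + 3 + 7) / 6 = 35/6 = 5.8333
  x̄ = (4.6667, 5.8333),  deviation x̄ - mu_0 = (4.6667, 5.8333) - (4, 8) = (0.6667, -2.1667).

Step 2 — sample covariance matrix, S[i,j] = (1/(n-1)) · Σ_k (x_{k,i} - mean_i) · (x_{k,j} - mean_j), divisor n-1 = 5:
  S[A,A] = ((1.3333)·(1.3333) + (0.3333)·(0.3333) + (3.3333)·(3.3333) + (-1.6667)·(-1.6667) + (-2.6667)·(-2.6667) + (-0.6667)·(-0.6667)) / 5 = 23.3333/5 = 4.6667
  S[A,B] = ((1.3333)·(2.1667) + (0.3333)·(0.1667) + (3.3333)·(3.1667) + (-1.6667)·(-3.8333) + (-2.6667)·(-2.8333) + (-0.6667)·(1.1667)) / 5 = 26.6667/5 = 5.3333
  S[B,B] = ((2.1667)·(2.1667) + (0.1667)·(0.1667) + (3.1667)·(3.1667) + (-3.8333)·(-3.8333) + (-2.8333)·(-2.8333) + (1.1667)·(1.1667)) / 5 = 38.8333/5 = 7.7667
  S = [[4.6667, 5.3333],
 [5.3333, 7.7667]].

Step 3 — invert S. det(S) = 4.6667·7.7667 - (5.3333)² = 7.8.
  S^{-1} = (1/det) · [[d, -b], [-b, a]] = [[0.9957, -0.6838],
 [-0.6838, 0.5983]].

Step 4 — quadratic form (x̄ - mu_0)^T · S^{-1} · (x̄ - mu_0):
  S^{-1} · (x̄ - mu_0) = (2.1453, -1.7521),
  (x̄ - mu_0)^T · [...] = (0.6667)·(2.1453) + (-2.1667)·(-1.7521) = 5.2265.

Step 5 — scale by n: T² = 6 · 5.2265 = 31.359.

T² ≈ 31.359


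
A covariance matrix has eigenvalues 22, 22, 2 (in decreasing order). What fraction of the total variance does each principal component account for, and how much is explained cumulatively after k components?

Step 1 — total variance = trace(Sigma) = Σ λ_i = 22 + 22 + 2 = 46.

Step 2 — fraction explained by component i = λ_i / Σ λ:
  PC1: 22/46 = 0.4783
  PC2: 22/46 = 0.4783
  PC3: 2/46 = 0.0435

Step 3 — cumulative fraction after k components = (λ_1 + ... + λ_k) / Σ λ:
  k = 1: 22/46 = 0.4783
  k = 2: (22 + 22)/46 = 44/46 = 0.9565
  k = 3: (22 + 22 + 2)/46 = 46/46 = 1

Summary (fraction, with percent):

explained: PC1 0.4783 (47.83%), PC2 0.4783 (47.83%), PC3 0.0435 (4.35%);  cumulative: 0.4783, 0.9565, 1


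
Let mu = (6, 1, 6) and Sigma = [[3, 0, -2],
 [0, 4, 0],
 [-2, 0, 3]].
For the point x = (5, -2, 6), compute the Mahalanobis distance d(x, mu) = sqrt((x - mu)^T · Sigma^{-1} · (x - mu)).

Step 1 — centre the observation: (x - mu) = (-1, -3, 0).

Step 2 — invert Sigma (cofactor / det for 3×3, or solve directly):
  Sigma^{-1} = [[0.6, 0, 0.4],
 [0, 0.25, 0],
 [0.4, 0, 0.6]].

Step 3 — form the quadratic (x - mu)^T · Sigma^{-1} · (x - mu):
  Sigma^{-1} · (x - mu) = (-0.6, -0.75, -0.4).
  (x - mu)^T · [Sigma^{-1} · (x - mu)] = (-1)·(-0.6) + (-3)·(-0.75) + (0)·(-0.4) = 2.85.

Step 4 — take square root: d = √(2.85) ≈ 1.6882.

d(x, mu) = √(2.85) ≈ 1.6882


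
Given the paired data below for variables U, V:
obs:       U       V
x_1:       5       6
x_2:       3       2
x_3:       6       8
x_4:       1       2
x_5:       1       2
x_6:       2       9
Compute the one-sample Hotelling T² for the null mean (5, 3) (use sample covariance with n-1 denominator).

Step 1 — sample mean vector:
  mean(U) = (5 + 3 + 6 + 1 + 1 + 2) / 6 = 18/6 = 3
  mean(V) = (6 + 2 + 8 + 2 + 2 + 9) / 6 = 29/6 = 4.8333
  x̄ = (3, 4.8333),  deviation x̄ - mu_0 = (3, 4.8333) - (5, 3) = (-2, 1.8333).

Step 2 — sample covariance matrix, S[i,j] = (1/(n-1)) · Σ_k (x_{k,i} - mean_i) · (x_{k,j} - mean_j), divisor n-1 = 5:
  S[U,U] = ((2)·(2) + (0)·(0) + (3)·(3) + (-2)·(-2) + (-2)·(-2) + (-1)·(-1)) / 5 = 22/5 = 4.4
  S[U,V] = ((2)·(1.1667) + (0)·(-2.8333) + (3)·(3.1667) + (-2)·(-2.8333) + (-2)·(-2.8333) + (-1)·(4.1667)) / 5 = 19/5 = 3.8
  S[V,V] = ((1.1667)·(1.1667) + (-2.8333)·(-2.8333) + (3.1667)·(3.1667) + (-2.8333)·(-2.8333) + (-2.8333)·(-2.8333) + (4.1667)·(4.1667)) / 5 = 52.8333/5 = 10.5667
  S = [[4.4, 3.8],
 [3.8, 10.5667]].

Step 3 — invert S. det(S) = 4.4·10.5667 - (3.8)² = 32.0533.
  S^{-1} = (1/det) · [[d, -b], [-b, a]] = [[0.3297, -0.1186],
 [-0.1186, 0.1373]].

Step 4 — quadratic form (x̄ - mu_0)^T · S^{-1} · (x̄ - mu_0):
  S^{-1} · (x̄ - mu_0) = (-0.8767, 0.4888),
  (x̄ - mu_0)^T · [...] = (-2)·(-0.8767) + (1.8333)·(0.4888) = 2.6494.

Step 5 — scale by n: T² = 6 · 2.6494 = 15.8964.

T² ≈ 15.8964


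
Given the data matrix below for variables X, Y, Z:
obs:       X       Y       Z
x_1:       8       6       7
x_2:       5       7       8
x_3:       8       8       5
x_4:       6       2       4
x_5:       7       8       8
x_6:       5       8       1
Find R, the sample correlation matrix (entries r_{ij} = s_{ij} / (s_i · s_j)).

Step 1 — column means:
  mean(X) = (8 + 5 + 8 + 6 + 7 + 5) / 6 = 39/6 = 6.5
  mean(Y) = (6 + 7 + 8 + 2 + 8 + 8) / 6 = 39/6 = 6.5
  mean(Z) = (7 + 8 + 5 + 4 + 8 + 1) / 6 = 33/6 = 5.5

Step 2 — sample variances and covariances s[i,j] = (1/(n-1)) · Σ_k (x_{k,i} - mean_i) · (x_{k,j} - mean_j), with n-1 = 5:
  s[X,X] = ((1.5)·(1.5) + (-1.5)·(-1.5) + (1.5)·(1.5) + (-0.5)·(-0.5) + (0.5)·(0.5) + (-1.5)·(-1.5)) / 5 = 9.5/5 = 1.9
  s[X,Y] = ((1.5)·(-0.5) + (-1.5)·(0.5) + (1.5)·(1.5) + (-0.5)·(-4.5) + (0.5)·(1.5) + (-1.5)·(1.5)) / 5 = 1.5/5 = 0.3
  s[X,Z] = ((1.5)·(1.5) + (-1.5)·(2.5) + (1.5)·(-0.5) + (-0.5)·(-1.5) + (0.5)·(2.5) + (-1.5)·(-4.5)) / 5 = 6.5/5 = 1.3
  s[Y,Y] = ((-0.5)·(-0.5) + (0.5)·(0.5) + (1.5)·(1.5) + (-4.5)·(-4.5) + (1.5)·(1.5) + (1.5)·(1.5)) / 5 = 27.5/5 = 5.5
  s[Y,Z] = ((-0.5)·(1.5) + (0.5)·(2.5) + (1.5)·(-0.5) + (-4.5)·(-1.5) + (1.5)·(2.5) + (1.5)·(-4.5)) / 5 = 3.5/5 = 0.7
  s[Z,Z] = ((1.5)·(1.5) + (2.5)·(2.5) + (-0.5)·(-0.5) + (-1.5)·(-1.5) + (2.5)·(2.5) + (-4.5)·(-4.5)) / 5 = 37.5/5 = 7.5
  Sample standard deviations s_i = √(s[i,i]):
  s(X) = √(1.9) = 1.3784
  s(Y) = √(5.5) = 2.3452
  s(Z) = √(7.5) = 2.7386

Step 3 — r_{ij} = s_{ij} / (s_i · s_j):
  r[X,X] = 1 (diagonal).
  r[X,Y] = 0.3 / (1.3784 · 2.3452) = 0.3 / 3.2326 = 0.0928
  r[X,Z] = 1.3 / (1.3784 · 2.7386) = 1.3 / 3.7749 = 0.3444
  r[Y,Y] = 1 (diagonal).
  r[Y,Z] = 0.7 / (2.3452 · 2.7386) = 0.7 / 6.4226 = 0.109
  r[Z,Z] = 1 (diagonal).

R is symmetric with unit diagonal. Assembling:

R = [[1, 0.0928, 0.3444],
 [0.0928, 1, 0.109],
 [0.3444, 0.109, 1]]
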